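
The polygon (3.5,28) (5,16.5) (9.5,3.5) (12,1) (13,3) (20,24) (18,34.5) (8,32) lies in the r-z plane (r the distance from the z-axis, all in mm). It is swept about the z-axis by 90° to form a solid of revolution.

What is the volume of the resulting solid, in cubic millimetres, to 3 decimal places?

Profile (r,z), 8 vertices: (3.5,28) (5,16.5) (9.5,3.5) (12,1) (13,3) (20,24) (18,34.5) (8,32)
edge 0: (3.5,28)→(5,16.5)  cross = 3.5·16.5 − 5·28 = -82.2500; (r_i+r_j)·cross = 8.5·-82.2500 = -699.1250
edge 1: (5,16.5)→(9.5,3.5)  cross = 5·3.5 − 9.5·16.5 = -139.2500; (r_i+r_j)·cross = 14.5·-139.2500 = -2019.1250
edge 2: (9.5,3.5)→(12,1)  cross = 9.5·1 − 12·3.5 = -32.5000; (r_i+r_j)·cross = 21.5·-32.5000 = -698.7500
edge 3: (12,1)→(13,3)  cross = 12·3 − 13·1 = 23.0000; (r_i+r_j)·cross = 25·23.0000 = 575.0000
edge 4: (13,3)→(20,24)  cross = 13·24 − 20·3 = 252.0000; (r_i+r_j)·cross = 33·252.0000 = 8316.0000
edge 5: (20,24)→(18,34.5)  cross = 20·34.5 − 18·24 = 258.0000; (r_i+r_j)·cross = 38·258.0000 = 9804.0000
edge 6: (18,34.5)→(8,32)  cross = 18·32 − 8·34.5 = 300.0000; (r_i+r_j)·cross = 26·300.0000 = 7800.0000
edge 7: (8,32)→(3.5,28)  cross = 8·28 − 3.5·32 = 112.0000; (r_i+r_j)·cross = 11.5·112.0000 = 1288.0000
Σcross = 691.0000 → A = |Σcross|/2 = 345.5000 mm²
Σ(r_i+r_j)·cross = 24366.0000 → first moment M = |Σ|/6 = 4061.0000
R_c = M/A = 4061.0000/345.5000 = 11.7540 mm
θ = 90° = 1.570796 rad
V = θ·R_c·A = 1.570796·11.7540·345.5000 = 6379.004 mm³

Volume = 6379.004 mm³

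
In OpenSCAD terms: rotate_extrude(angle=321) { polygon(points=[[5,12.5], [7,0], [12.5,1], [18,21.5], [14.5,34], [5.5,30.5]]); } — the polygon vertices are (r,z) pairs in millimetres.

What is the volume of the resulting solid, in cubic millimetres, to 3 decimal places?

Volume = 19345.573 mm³

Profile (r,z), 6 vertices: (5,12.5) (7,0) (12.5,1) (18,21.5) (14.5,34) (5.5,30.5)
edge 0: (5,12.5)→(7,0)  cross = 5·0 − 7·12.5 = -87.5000; (r_i+r_j)·cross = 12·-87.5000 = -1050.0000
edge 1: (7,0)→(12.5,1)  cross = 7·1 − 12.5·0 = 7.0000; (r_i+r_j)·cross = 19.5·7.0000 = 136.5000
edge 2: (12.5,1)→(18,21.5)  cross = 12.5·21.5 − 18·1 = 250.7500; (r_i+r_j)·cross = 30.5·250.7500 = 7647.8750
edge 3: (18,21.5)→(14.5,34)  cross = 18·34 − 14.5·21.5 = 300.2500; (r_i+r_j)·cross = 32.5·300.2500 = 9758.1250
edge 4: (14.5,34)→(5.5,30.5)  cross = 14.5·30.5 − 5.5·34 = 255.2500; (r_i+r_j)·cross = 20·255.2500 = 5105.0000
edge 5: (5.5,30.5)→(5,12.5)  cross = 5.5·12.5 − 5·30.5 = -83.7500; (r_i+r_j)·cross = 10.5·-83.7500 = -879.3750
Σcross = 642.0000 → A = |Σcross|/2 = 321.0000 mm²
Σ(r_i+r_j)·cross = 20718.1250 → first moment M = |Σ|/6 = 3453.0208
R_c = M/A = 3453.0208/321.0000 = 10.7571 mm
θ = 321° = 5.602507 rad
V = θ·R_c·A = 5.602507·10.7571·321.0000 = 19345.573 mm³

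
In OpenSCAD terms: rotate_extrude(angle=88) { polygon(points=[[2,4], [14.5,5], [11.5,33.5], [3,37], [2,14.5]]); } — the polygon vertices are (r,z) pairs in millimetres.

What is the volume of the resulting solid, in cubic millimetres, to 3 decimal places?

Volume = 3793.264 mm³

Profile (r,z), 5 vertices: (2,4) (14.5,5) (11.5,33.5) (3,37) (2,14.5)
edge 0: (2,4)→(14.5,5)  cross = 2·5 − 14.5·4 = -48.0000; (r_i+r_j)·cross = 16.5·-48.0000 = -792.0000
edge 1: (14.5,5)→(11.5,33.5)  cross = 14.5·33.5 − 11.5·5 = 428.2500; (r_i+r_j)·cross = 26·428.2500 = 11134.5000
edge 2: (11.5,33.5)→(3,37)  cross = 11.5·37 − 3·33.5 = 325.0000; (r_i+r_j)·cross = 14.5·325.0000 = 4712.5000
edge 3: (3,37)→(2,14.5)  cross = 3·14.5 − 2·37 = -30.5000; (r_i+r_j)·cross = 5·-30.5000 = -152.5000
edge 4: (2,14.5)→(2,4)  cross = 2·4 − 2·14.5 = -21.0000; (r_i+r_j)·cross = 4·-21.0000 = -84.0000
Σcross = 653.7500 → A = |Σcross|/2 = 326.8750 mm²
Σ(r_i+r_j)·cross = 14818.5000 → first moment M = |Σ|/6 = 2469.7500
R_c = M/A = 2469.7500/326.8750 = 7.5556 mm
θ = 88° = 1.535890 rad
V = θ·R_c·A = 1.535890·7.5556·326.8750 = 3793.264 mm³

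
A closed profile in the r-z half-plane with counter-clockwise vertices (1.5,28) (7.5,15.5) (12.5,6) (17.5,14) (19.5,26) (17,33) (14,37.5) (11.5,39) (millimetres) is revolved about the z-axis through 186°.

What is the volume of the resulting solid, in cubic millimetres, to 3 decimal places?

Profile (r,z), 8 vertices: (1.5,28) (7.5,15.5) (12.5,6) (17.5,14) (19.5,26) (17,33) (14,37.5) (11.5,39)
edge 0: (1.5,28)→(7.5,15.5)  cross = 1.5·15.5 − 7.5·28 = -186.7500; (r_i+r_j)·cross = 9·-186.7500 = -1680.7500
edge 1: (7.5,15.5)→(12.5,6)  cross = 7.5·6 − 12.5·15.5 = -148.7500; (r_i+r_j)·cross = 20·-148.7500 = -2975.0000
edge 2: (12.5,6)→(17.5,14)  cross = 12.5·14 − 17.5·6 = 70.0000; (r_i+r_j)·cross = 30·70.0000 = 2100.0000
edge 3: (17.5,14)→(19.5,26)  cross = 17.5·26 − 19.5·14 = 182.0000; (r_i+r_j)·cross = 37·182.0000 = 6734.0000
edge 4: (19.5,26)→(17,33)  cross = 19.5·33 − 17·26 = 201.5000; (r_i+r_j)·cross = 36.5·201.5000 = 7354.7500
edge 5: (17,33)→(14,37.5)  cross = 17·37.5 − 14·33 = 175.5000; (r_i+r_j)·cross = 31·175.5000 = 5440.5000
edge 6: (14,37.5)→(11.5,39)  cross = 14·39 − 11.5·37.5 = 114.7500; (r_i+r_j)·cross = 25.5·114.7500 = 2926.1250
edge 7: (11.5,39)→(1.5,28)  cross = 11.5·28 − 1.5·39 = 263.5000; (r_i+r_j)·cross = 13·263.5000 = 3425.5000
Σcross = 671.7500 → A = |Σcross|/2 = 335.8750 mm²
Σ(r_i+r_j)·cross = 23325.1250 → first moment M = |Σ|/6 = 3887.5208
R_c = M/A = 3887.5208/335.8750 = 11.5743 mm
θ = 186° = 3.246312 rad
V = θ·R_c·A = 3.246312·11.5743·335.8750 = 12620.107 mm³

Volume = 12620.107 mm³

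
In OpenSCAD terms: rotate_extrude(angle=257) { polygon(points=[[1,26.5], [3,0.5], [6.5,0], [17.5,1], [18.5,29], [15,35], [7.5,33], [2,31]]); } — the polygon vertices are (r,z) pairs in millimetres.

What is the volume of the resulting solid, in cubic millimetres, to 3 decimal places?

Volume = 23482.227 mm³

Profile (r,z), 8 vertices: (1,26.5) (3,0.5) (6.5,0) (17.5,1) (18.5,29) (15,35) (7.5,33) (2,31)
edge 0: (1,26.5)→(3,0.5)  cross = 1·0.5 − 3·26.5 = -79.0000; (r_i+r_j)·cross = 4·-79.0000 = -316.0000
edge 1: (3,0.5)→(6.5,0)  cross = 3·0 − 6.5·0.5 = -3.2500; (r_i+r_j)·cross = 9.5·-3.2500 = -30.8750
edge 2: (6.5,0)→(17.5,1)  cross = 6.5·1 − 17.5·0 = 6.5000; (r_i+r_j)·cross = 24·6.5000 = 156.0000
edge 3: (17.5,1)→(18.5,29)  cross = 17.5·29 − 18.5·1 = 489.0000; (r_i+r_j)·cross = 36·489.0000 = 17604.0000
edge 4: (18.5,29)→(15,35)  cross = 18.5·35 − 15·29 = 212.5000; (r_i+r_j)·cross = 33.5·212.5000 = 7118.7500
edge 5: (15,35)→(7.5,33)  cross = 15·33 − 7.5·35 = 232.5000; (r_i+r_j)·cross = 22.5·232.5000 = 5231.2500
edge 6: (7.5,33)→(2,31)  cross = 7.5·31 − 2·33 = 166.5000; (r_i+r_j)·cross = 9.5·166.5000 = 1581.7500
edge 7: (2,31)→(1,26.5)  cross = 2·26.5 − 1·31 = 22.0000; (r_i+r_j)·cross = 3·22.0000 = 66.0000
Σcross = 1046.7500 → A = |Σcross|/2 = 523.3750 mm²
Σ(r_i+r_j)·cross = 31410.8750 → first moment M = |Σ|/6 = 5235.1458
R_c = M/A = 5235.1458/523.3750 = 10.0027 mm
θ = 257° = 4.485496 rad
V = θ·R_c·A = 4.485496·10.0027·523.3750 = 23482.227 mm³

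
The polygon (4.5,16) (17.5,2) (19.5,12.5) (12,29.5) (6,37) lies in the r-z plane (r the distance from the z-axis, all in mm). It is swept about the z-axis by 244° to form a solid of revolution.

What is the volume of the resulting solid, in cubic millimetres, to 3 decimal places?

Volume = 12882.186 mm³

Profile (r,z), 5 vertices: (4.5,16) (17.5,2) (19.5,12.5) (12,29.5) (6,37)
edge 0: (4.5,16)→(17.5,2)  cross = 4.5·2 − 17.5·16 = -271.0000; (r_i+r_j)·cross = 22·-271.0000 = -5962.0000
edge 1: (17.5,2)→(19.5,12.5)  cross = 17.5·12.5 − 19.5·2 = 179.7500; (r_i+r_j)·cross = 37·179.7500 = 6650.7500
edge 2: (19.5,12.5)→(12,29.5)  cross = 19.5·29.5 − 12·12.5 = 425.2500; (r_i+r_j)·cross = 31.5·425.2500 = 13395.3750
edge 3: (12,29.5)→(6,37)  cross = 12·37 − 6·29.5 = 267.0000; (r_i+r_j)·cross = 18·267.0000 = 4806.0000
edge 4: (6,37)→(4.5,16)  cross = 6·16 − 4.5·37 = -70.5000; (r_i+r_j)·cross = 10.5·-70.5000 = -740.2500
Σcross = 530.5000 → A = |Σcross|/2 = 265.2500 mm²
Σ(r_i+r_j)·cross = 18149.8750 → first moment M = |Σ|/6 = 3024.9792
R_c = M/A = 3024.9792/265.2500 = 11.4043 mm
θ = 244° = 4.258603 rad
V = θ·R_c·A = 4.258603·11.4043·265.2500 = 12882.186 mm³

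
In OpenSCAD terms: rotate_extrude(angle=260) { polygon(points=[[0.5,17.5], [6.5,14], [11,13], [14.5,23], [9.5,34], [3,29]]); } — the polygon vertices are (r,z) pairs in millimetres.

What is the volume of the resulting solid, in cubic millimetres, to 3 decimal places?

Profile (r,z), 6 vertices: (0.5,17.5) (6.5,14) (11,13) (14.5,23) (9.5,34) (3,29)
edge 0: (0.5,17.5)→(6.5,14)  cross = 0.5·14 − 6.5·17.5 = -106.7500; (r_i+r_j)·cross = 7·-106.7500 = -747.2500
edge 1: (6.5,14)→(11,13)  cross = 6.5·13 − 11·14 = -69.5000; (r_i+r_j)·cross = 17.5·-69.5000 = -1216.2500
edge 2: (11,13)→(14.5,23)  cross = 11·23 − 14.5·13 = 64.5000; (r_i+r_j)·cross = 25.5·64.5000 = 1644.7500
edge 3: (14.5,23)→(9.5,34)  cross = 14.5·34 − 9.5·23 = 274.5000; (r_i+r_j)·cross = 24·274.5000 = 6588.0000
edge 4: (9.5,34)→(3,29)  cross = 9.5·29 − 3·34 = 173.5000; (r_i+r_j)·cross = 12.5·173.5000 = 2168.7500
edge 5: (3,29)→(0.5,17.5)  cross = 3·17.5 − 0.5·29 = 38.0000; (r_i+r_j)·cross = 3.5·38.0000 = 133.0000
Σcross = 374.2500 → A = |Σcross|/2 = 187.1250 mm²
Σ(r_i+r_j)·cross = 8571.0000 → first moment M = |Σ|/6 = 1428.5000
R_c = M/A = 1428.5000/187.1250 = 7.6339 mm
θ = 260° = 4.537856 rad
V = θ·R_c·A = 4.537856·7.6339·187.1250 = 6482.327 mm³

Volume = 6482.327 mm³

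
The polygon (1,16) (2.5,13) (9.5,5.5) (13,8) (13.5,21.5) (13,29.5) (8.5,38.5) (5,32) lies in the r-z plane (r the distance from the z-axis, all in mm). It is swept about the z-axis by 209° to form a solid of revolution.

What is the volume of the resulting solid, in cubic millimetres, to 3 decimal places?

Volume = 7971.676 mm³

Profile (r,z), 8 vertices: (1,16) (2.5,13) (9.5,5.5) (13,8) (13.5,21.5) (13,29.5) (8.5,38.5) (5,32)
edge 0: (1,16)→(2.5,13)  cross = 1·13 − 2.5·16 = -27.0000; (r_i+r_j)·cross = 3.5·-27.0000 = -94.5000
edge 1: (2.5,13)→(9.5,5.5)  cross = 2.5·5.5 − 9.5·13 = -109.7500; (r_i+r_j)·cross = 12·-109.7500 = -1317.0000
edge 2: (9.5,5.5)→(13,8)  cross = 9.5·8 − 13·5.5 = 4.5000; (r_i+r_j)·cross = 22.5·4.5000 = 101.2500
edge 3: (13,8)→(13.5,21.5)  cross = 13·21.5 − 13.5·8 = 171.5000; (r_i+r_j)·cross = 26.5·171.5000 = 4544.7500
edge 4: (13.5,21.5)→(13,29.5)  cross = 13.5·29.5 − 13·21.5 = 118.7500; (r_i+r_j)·cross = 26.5·118.7500 = 3146.8750
edge 5: (13,29.5)→(8.5,38.5)  cross = 13·38.5 − 8.5·29.5 = 249.7500; (r_i+r_j)·cross = 21.5·249.7500 = 5369.6250
edge 6: (8.5,38.5)→(5,32)  cross = 8.5·32 − 5·38.5 = 79.5000; (r_i+r_j)·cross = 13.5·79.5000 = 1073.2500
edge 7: (5,32)→(1,16)  cross = 5·16 − 1·32 = 48.0000; (r_i+r_j)·cross = 6·48.0000 = 288.0000
Σcross = 535.2500 → A = |Σcross|/2 = 267.6250 mm²
Σ(r_i+r_j)·cross = 13112.2500 → first moment M = |Σ|/6 = 2185.3750
R_c = M/A = 2185.3750/267.6250 = 8.1658 mm
θ = 209° = 3.647738 rad
V = θ·R_c·A = 3.647738·8.1658·267.6250 = 7971.676 mm³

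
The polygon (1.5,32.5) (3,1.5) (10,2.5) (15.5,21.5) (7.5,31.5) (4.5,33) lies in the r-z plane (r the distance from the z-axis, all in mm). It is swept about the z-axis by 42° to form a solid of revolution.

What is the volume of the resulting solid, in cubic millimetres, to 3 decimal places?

Volume = 1629.636 mm³

Profile (r,z), 6 vertices: (1.5,32.5) (3,1.5) (10,2.5) (15.5,21.5) (7.5,31.5) (4.5,33)
edge 0: (1.5,32.5)→(3,1.5)  cross = 1.5·1.5 − 3·32.5 = -95.2500; (r_i+r_j)·cross = 4.5·-95.2500 = -428.6250
edge 1: (3,1.5)→(10,2.5)  cross = 3·2.5 − 10·1.5 = -7.5000; (r_i+r_j)·cross = 13·-7.5000 = -97.5000
edge 2: (10,2.5)→(15.5,21.5)  cross = 10·21.5 − 15.5·2.5 = 176.2500; (r_i+r_j)·cross = 25.5·176.2500 = 4494.3750
edge 3: (15.5,21.5)→(7.5,31.5)  cross = 15.5·31.5 − 7.5·21.5 = 327.0000; (r_i+r_j)·cross = 23·327.0000 = 7521.0000
edge 4: (7.5,31.5)→(4.5,33)  cross = 7.5·33 − 4.5·31.5 = 105.7500; (r_i+r_j)·cross = 12·105.7500 = 1269.0000
edge 5: (4.5,33)→(1.5,32.5)  cross = 4.5·32.5 − 1.5·33 = 96.7500; (r_i+r_j)·cross = 6·96.7500 = 580.5000
Σcross = 603.0000 → A = |Σcross|/2 = 301.5000 mm²
Σ(r_i+r_j)·cross = 13338.7500 → first moment M = |Σ|/6 = 2223.1250
R_c = M/A = 2223.1250/301.5000 = 7.3735 mm
θ = 42° = 0.733038 rad
V = θ·R_c·A = 0.733038·7.3735·301.5000 = 1629.636 mm³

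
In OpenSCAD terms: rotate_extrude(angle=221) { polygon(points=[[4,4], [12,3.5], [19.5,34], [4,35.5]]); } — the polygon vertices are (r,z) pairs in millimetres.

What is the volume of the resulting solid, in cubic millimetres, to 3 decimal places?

Volume = 14285.700 mm³

Profile (r,z), 4 vertices: (4,4) (12,3.5) (19.5,34) (4,35.5)
edge 0: (4,4)→(12,3.5)  cross = 4·3.5 − 12·4 = -34.0000; (r_i+r_j)·cross = 16·-34.0000 = -544.0000
edge 1: (12,3.5)→(19.5,34)  cross = 12·34 − 19.5·3.5 = 339.7500; (r_i+r_j)·cross = 31.5·339.7500 = 10702.1250
edge 2: (19.5,34)→(4,35.5)  cross = 19.5·35.5 − 4·34 = 556.2500; (r_i+r_j)·cross = 23.5·556.2500 = 13071.8750
edge 3: (4,35.5)→(4,4)  cross = 4·4 − 4·35.5 = -126.0000; (r_i+r_j)·cross = 8·-126.0000 = -1008.0000
Σcross = 736.0000 → A = |Σcross|/2 = 368.0000 mm²
Σ(r_i+r_j)·cross = 22222.0000 → first moment M = |Σ|/6 = 3703.6667
R_c = M/A = 3703.6667/368.0000 = 10.0643 mm
θ = 221° = 3.857178 rad
V = θ·R_c·A = 3.857178·10.0643·368.0000 = 14285.700 mm³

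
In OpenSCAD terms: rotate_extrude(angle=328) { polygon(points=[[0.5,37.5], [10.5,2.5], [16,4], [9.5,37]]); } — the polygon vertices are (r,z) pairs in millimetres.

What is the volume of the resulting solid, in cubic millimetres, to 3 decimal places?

Volume = 12632.460 mm³

Profile (r,z), 4 vertices: (0.5,37.5) (10.5,2.5) (16,4) (9.5,37)
edge 0: (0.5,37.5)→(10.5,2.5)  cross = 0.5·2.5 − 10.5·37.5 = -392.5000; (r_i+r_j)·cross = 11·-392.5000 = -4317.5000
edge 1: (10.5,2.5)→(16,4)  cross = 10.5·4 − 16·2.5 = 2.0000; (r_i+r_j)·cross = 26.5·2.0000 = 53.0000
edge 2: (16,4)→(9.5,37)  cross = 16·37 − 9.5·4 = 554.0000; (r_i+r_j)·cross = 25.5·554.0000 = 14127.0000
edge 3: (9.5,37)→(0.5,37.5)  cross = 9.5·37.5 − 0.5·37 = 337.7500; (r_i+r_j)·cross = 10·337.7500 = 3377.5000
Σcross = 501.2500 → A = |Σcross|/2 = 250.6250 mm²
Σ(r_i+r_j)·cross = 13240.0000 → first moment M = |Σ|/6 = 2206.6667
R_c = M/A = 2206.6667/250.6250 = 8.8047 mm
θ = 328° = 5.724680 rad
V = θ·R_c·A = 5.724680·8.8047·250.6250 = 12632.460 mm³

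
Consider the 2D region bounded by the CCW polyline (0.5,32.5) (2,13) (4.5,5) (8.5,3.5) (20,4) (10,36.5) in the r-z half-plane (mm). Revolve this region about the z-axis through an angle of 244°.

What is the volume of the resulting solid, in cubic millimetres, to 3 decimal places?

Profile (r,z), 6 vertices: (0.5,32.5) (2,13) (4.5,5) (8.5,3.5) (20,4) (10,36.5)
edge 0: (0.5,32.5)→(2,13)  cross = 0.5·13 − 2·32.5 = -58.5000; (r_i+r_j)·cross = 2.5·-58.5000 = -146.2500
edge 1: (2,13)→(4.5,5)  cross = 2·5 − 4.5·13 = -48.5000; (r_i+r_j)·cross = 6.5·-48.5000 = -315.2500
edge 2: (4.5,5)→(8.5,3.5)  cross = 4.5·3.5 − 8.5·5 = -26.7500; (r_i+r_j)·cross = 13·-26.7500 = -347.7500
edge 3: (8.5,3.5)→(20,4)  cross = 8.5·4 − 20·3.5 = -36.0000; (r_i+r_j)·cross = 28.5·-36.0000 = -1026.0000
edge 4: (20,4)→(10,36.5)  cross = 20·36.5 − 10·4 = 690.0000; (r_i+r_j)·cross = 30·690.0000 = 20700.0000
edge 5: (10,36.5)→(0.5,32.5)  cross = 10·32.5 − 0.5·36.5 = 306.7500; (r_i+r_j)·cross = 10.5·306.7500 = 3220.8750
Σcross = 827.0000 → A = |Σcross|/2 = 413.5000 mm²
Σ(r_i+r_j)·cross = 22085.6250 → first moment M = |Σ|/6 = 3680.9375
R_c = M/A = 3680.9375/413.5000 = 8.9019 mm
θ = 244° = 4.258603 rad
V = θ·R_c·A = 4.258603·8.9019·413.5000 = 15675.653 mm³

Volume = 15675.653 mm³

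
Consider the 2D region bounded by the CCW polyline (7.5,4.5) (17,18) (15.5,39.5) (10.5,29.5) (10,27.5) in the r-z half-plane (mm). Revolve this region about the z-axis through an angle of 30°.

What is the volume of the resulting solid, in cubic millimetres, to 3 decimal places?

Volume = 1077.261 mm³

Profile (r,z), 5 vertices: (7.5,4.5) (17,18) (15.5,39.5) (10.5,29.5) (10,27.5)
edge 0: (7.5,4.5)→(17,18)  cross = 7.5·18 − 17·4.5 = 58.5000; (r_i+r_j)·cross = 24.5·58.5000 = 1433.2500
edge 1: (17,18)→(15.5,39.5)  cross = 17·39.5 − 15.5·18 = 392.5000; (r_i+r_j)·cross = 32.5·392.5000 = 12756.2500
edge 2: (15.5,39.5)→(10.5,29.5)  cross = 15.5·29.5 − 10.5·39.5 = 42.5000; (r_i+r_j)·cross = 26·42.5000 = 1105.0000
edge 3: (10.5,29.5)→(10,27.5)  cross = 10.5·27.5 − 10·29.5 = -6.2500; (r_i+r_j)·cross = 20.5·-6.2500 = -128.1250
edge 4: (10,27.5)→(7.5,4.5)  cross = 10·4.5 − 7.5·27.5 = -161.2500; (r_i+r_j)·cross = 17.5·-161.2500 = -2821.8750
Σcross = 326.0000 → A = |Σcross|/2 = 163.0000 mm²
Σ(r_i+r_j)·cross = 12344.5000 → first moment M = |Σ|/6 = 2057.4167
R_c = M/A = 2057.4167/163.0000 = 12.6222 mm
θ = 30° = 0.523599 rad
V = θ·R_c·A = 0.523599·12.6222·163.0000 = 1077.261 mm³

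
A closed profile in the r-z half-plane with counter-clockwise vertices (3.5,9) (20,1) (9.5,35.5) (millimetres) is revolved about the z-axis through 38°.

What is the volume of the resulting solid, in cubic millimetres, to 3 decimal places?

Volume = 1770.065 mm³

Profile (r,z), 3 vertices: (3.5,9) (20,1) (9.5,35.5)
edge 0: (3.5,9)→(20,1)  cross = 3.5·1 − 20·9 = -176.5000; (r_i+r_j)·cross = 23.5·-176.5000 = -4147.7500
edge 1: (20,1)→(9.5,35.5)  cross = 20·35.5 − 9.5·1 = 700.5000; (r_i+r_j)·cross = 29.5·700.5000 = 20664.7500
edge 2: (9.5,35.5)→(3.5,9)  cross = 9.5·9 − 3.5·35.5 = -38.7500; (r_i+r_j)·cross = 13·-38.7500 = -503.7500
Σcross = 485.2500 → A = |Σcross|/2 = 242.6250 mm²
Σ(r_i+r_j)·cross = 16013.2500 → first moment M = |Σ|/6 = 2668.8750
R_c = M/A = 2668.8750/242.6250 = 11.0000 mm
θ = 38° = 0.663225 rad
V = θ·R_c·A = 0.663225·11.0000·242.6250 = 1770.065 mm³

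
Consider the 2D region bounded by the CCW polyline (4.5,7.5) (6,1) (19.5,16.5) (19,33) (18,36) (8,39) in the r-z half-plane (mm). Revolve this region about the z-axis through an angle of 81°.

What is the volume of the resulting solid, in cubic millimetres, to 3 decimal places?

Profile (r,z), 6 vertices: (4.5,7.5) (6,1) (19.5,16.5) (19,33) (18,36) (8,39)
edge 0: (4.5,7.5)→(6,1)  cross = 4.5·1 − 6·7.5 = -40.5000; (r_i+r_j)·cross = 10.5·-40.5000 = -425.2500
edge 1: (6,1)→(19.5,16.5)  cross = 6·16.5 − 19.5·1 = 79.5000; (r_i+r_j)·cross = 25.5·79.5000 = 2027.2500
edge 2: (19.5,16.5)→(19,33)  cross = 19.5·33 − 19·16.5 = 330.0000; (r_i+r_j)·cross = 38.5·330.0000 = 12705.0000
edge 3: (19,33)→(18,36)  cross = 19·36 − 18·33 = 90.0000; (r_i+r_j)·cross = 37·90.0000 = 3330.0000
edge 4: (18,36)→(8,39)  cross = 18·39 − 8·36 = 414.0000; (r_i+r_j)·cross = 26·414.0000 = 10764.0000
edge 5: (8,39)→(4.5,7.5)  cross = 8·7.5 − 4.5·39 = -115.5000; (r_i+r_j)·cross = 12.5·-115.5000 = -1443.7500
Σcross = 757.5000 → A = |Σcross|/2 = 378.7500 mm²
Σ(r_i+r_j)·cross = 26957.2500 → first moment M = |Σ|/6 = 4492.8750
R_c = M/A = 4492.8750/378.7500 = 11.8624 mm
θ = 81° = 1.413717 rad
V = θ·R_c·A = 1.413717·11.8624·378.7500 = 6351.652 mm³

Volume = 6351.652 mm³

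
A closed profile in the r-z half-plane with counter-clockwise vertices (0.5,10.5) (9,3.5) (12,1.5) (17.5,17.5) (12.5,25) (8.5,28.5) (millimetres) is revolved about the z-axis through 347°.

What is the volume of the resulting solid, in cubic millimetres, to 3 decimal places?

Profile (r,z), 6 vertices: (0.5,10.5) (9,3.5) (12,1.5) (17.5,17.5) (12.5,25) (8.5,28.5)
edge 0: (0.5,10.5)→(9,3.5)  cross = 0.5·3.5 − 9·10.5 = -92.7500; (r_i+r_j)·cross = 9.5·-92.7500 = -881.1250
edge 1: (9,3.5)→(12,1.5)  cross = 9·1.5 − 12·3.5 = -28.5000; (r_i+r_j)·cross = 21·-28.5000 = -598.5000
edge 2: (12,1.5)→(17.5,17.5)  cross = 12·17.5 − 17.5·1.5 = 183.7500; (r_i+r_j)·cross = 29.5·183.7500 = 5420.6250
edge 3: (17.5,17.5)→(12.5,25)  cross = 17.5·25 − 12.5·17.5 = 218.7500; (r_i+r_j)·cross = 30·218.7500 = 6562.5000
edge 4: (12.5,25)→(8.5,28.5)  cross = 12.5·28.5 − 8.5·25 = 143.7500; (r_i+r_j)·cross = 21·143.7500 = 3018.7500
edge 5: (8.5,28.5)→(0.5,10.5)  cross = 8.5·10.5 − 0.5·28.5 = 75.0000; (r_i+r_j)·cross = 9·75.0000 = 675.0000
Σcross = 500.0000 → A = |Σcross|/2 = 250.0000 mm²
Σ(r_i+r_j)·cross = 14197.2500 → first moment M = |Σ|/6 = 2366.2083
R_c = M/A = 2366.2083/250.0000 = 9.4648 mm
θ = 347° = 6.056293 rad
V = θ·R_c·A = 6.056293·9.4648·250.0000 = 14330.450 mm³

Volume = 14330.450 mm³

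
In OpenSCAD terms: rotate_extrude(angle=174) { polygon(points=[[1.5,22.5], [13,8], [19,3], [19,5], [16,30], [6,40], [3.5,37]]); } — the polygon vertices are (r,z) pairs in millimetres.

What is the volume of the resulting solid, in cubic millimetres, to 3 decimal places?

Volume = 11097.746 mm³

Profile (r,z), 7 vertices: (1.5,22.5) (13,8) (19,3) (19,5) (16,30) (6,40) (3.5,37)
edge 0: (1.5,22.5)→(13,8)  cross = 1.5·8 − 13·22.5 = -280.5000; (r_i+r_j)·cross = 14.5·-280.5000 = -4067.2500
edge 1: (13,8)→(19,3)  cross = 13·3 − 19·8 = -113.0000; (r_i+r_j)·cross = 32·-113.0000 = -3616.0000
edge 2: (19,3)→(19,5)  cross = 19·5 − 19·3 = 38.0000; (r_i+r_j)·cross = 38·38.0000 = 1444.0000
edge 3: (19,5)→(16,30)  cross = 19·30 − 16·5 = 490.0000; (r_i+r_j)·cross = 35·490.0000 = 17150.0000
edge 4: (16,30)→(6,40)  cross = 16·40 − 6·30 = 460.0000; (r_i+r_j)·cross = 22·460.0000 = 10120.0000
edge 5: (6,40)→(3.5,37)  cross = 6·37 − 3.5·40 = 82.0000; (r_i+r_j)·cross = 9.5·82.0000 = 779.0000
edge 6: (3.5,37)→(1.5,22.5)  cross = 3.5·22.5 − 1.5·37 = 23.2500; (r_i+r_j)·cross = 5·23.2500 = 116.2500
Σcross = 699.7500 → A = |Σcross|/2 = 349.8750 mm²
Σ(r_i+r_j)·cross = 21926.0000 → first moment M = |Σ|/6 = 3654.3333
R_c = M/A = 3654.3333/349.8750 = 10.4447 mm
θ = 174° = 3.036873 rad
V = θ·R_c·A = 3.036873·10.4447·349.8750 = 11097.746 mm³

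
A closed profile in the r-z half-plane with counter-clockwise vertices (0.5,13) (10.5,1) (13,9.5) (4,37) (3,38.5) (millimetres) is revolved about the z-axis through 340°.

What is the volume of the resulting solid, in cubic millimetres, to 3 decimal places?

Volume = 8351.037 mm³

Profile (r,z), 5 vertices: (0.5,13) (10.5,1) (13,9.5) (4,37) (3,38.5)
edge 0: (0.5,13)→(10.5,1)  cross = 0.5·1 − 10.5·13 = -136.0000; (r_i+r_j)·cross = 11·-136.0000 = -1496.0000
edge 1: (10.5,1)→(13,9.5)  cross = 10.5·9.5 − 13·1 = 86.7500; (r_i+r_j)·cross = 23.5·86.7500 = 2038.6250
edge 2: (13,9.5)→(4,37)  cross = 13·37 − 4·9.5 = 443.0000; (r_i+r_j)·cross = 17·443.0000 = 7531.0000
edge 3: (4,37)→(3,38.5)  cross = 4·38.5 − 3·37 = 43.0000; (r_i+r_j)·cross = 7·43.0000 = 301.0000
edge 4: (3,38.5)→(0.5,13)  cross = 3·13 − 0.5·38.5 = 19.7500; (r_i+r_j)·cross = 3.5·19.7500 = 69.1250
Σcross = 456.5000 → A = |Σcross|/2 = 228.2500 mm²
Σ(r_i+r_j)·cross = 8443.7500 → first moment M = |Σ|/6 = 1407.2917
R_c = M/A = 1407.2917/228.2500 = 6.1656 mm
θ = 340° = 5.934119 rad
V = θ·R_c·A = 5.934119·6.1656·228.2500 = 8351.037 mm³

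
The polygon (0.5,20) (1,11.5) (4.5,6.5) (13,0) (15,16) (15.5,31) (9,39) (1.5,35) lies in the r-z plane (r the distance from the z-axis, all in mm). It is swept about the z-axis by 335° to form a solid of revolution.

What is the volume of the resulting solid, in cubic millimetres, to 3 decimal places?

Volume = 20840.620 mm³

Profile (r,z), 8 vertices: (0.5,20) (1,11.5) (4.5,6.5) (13,0) (15,16) (15.5,31) (9,39) (1.5,35)
edge 0: (0.5,20)→(1,11.5)  cross = 0.5·11.5 − 1·20 = -14.2500; (r_i+r_j)·cross = 1.5·-14.2500 = -21.3750
edge 1: (1,11.5)→(4.5,6.5)  cross = 1·6.5 − 4.5·11.5 = -45.2500; (r_i+r_j)·cross = 5.5·-45.2500 = -248.8750
edge 2: (4.5,6.5)→(13,0)  cross = 4.5·0 − 13·6.5 = -84.5000; (r_i+r_j)·cross = 17.5·-84.5000 = -1478.7500
edge 3: (13,0)→(15,16)  cross = 13·16 − 15·0 = 208.0000; (r_i+r_j)·cross = 28·208.0000 = 5824.0000
edge 4: (15,16)→(15.5,31)  cross = 15·31 − 15.5·16 = 217.0000; (r_i+r_j)·cross = 30.5·217.0000 = 6618.5000
edge 5: (15.5,31)→(9,39)  cross = 15.5·39 − 9·31 = 325.5000; (r_i+r_j)·cross = 24.5·325.5000 = 7974.7500
edge 6: (9,39)→(1.5,35)  cross = 9·35 − 1.5·39 = 256.5000; (r_i+r_j)·cross = 10.5·256.5000 = 2693.2500
edge 7: (1.5,35)→(0.5,20)  cross = 1.5·20 − 0.5·35 = 12.5000; (r_i+r_j)·cross = 2·12.5000 = 25.0000
Σcross = 875.5000 → A = |Σcross|/2 = 437.7500 mm²
Σ(r_i+r_j)·cross = 21386.5000 → first moment M = |Σ|/6 = 3564.4167
R_c = M/A = 3564.4167/437.7500 = 8.1426 mm
θ = 335° = 5.846853 rad
V = θ·R_c·A = 5.846853·8.1426·437.7500 = 20840.620 mm³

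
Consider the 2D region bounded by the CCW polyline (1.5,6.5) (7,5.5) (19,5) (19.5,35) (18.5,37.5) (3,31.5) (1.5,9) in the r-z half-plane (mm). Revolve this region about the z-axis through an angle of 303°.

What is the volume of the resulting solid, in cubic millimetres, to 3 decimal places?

Volume = 29011.545 mm³

Profile (r,z), 7 vertices: (1.5,6.5) (7,5.5) (19,5) (19.5,35) (18.5,37.5) (3,31.5) (1.5,9)
edge 0: (1.5,6.5)→(7,5.5)  cross = 1.5·5.5 − 7·6.5 = -37.2500; (r_i+r_j)·cross = 8.5·-37.2500 = -316.6250
edge 1: (7,5.5)→(19,5)  cross = 7·5 − 19·5.5 = -69.5000; (r_i+r_j)·cross = 26·-69.5000 = -1807.0000
edge 2: (19,5)→(19.5,35)  cross = 19·35 − 19.5·5 = 567.5000; (r_i+r_j)·cross = 38.5·567.5000 = 21848.7500
edge 3: (19.5,35)→(18.5,37.5)  cross = 19.5·37.5 − 18.5·35 = 83.7500; (r_i+r_j)·cross = 38·83.7500 = 3182.5000
edge 4: (18.5,37.5)→(3,31.5)  cross = 18.5·31.5 − 3·37.5 = 470.2500; (r_i+r_j)·cross = 21.5·470.2500 = 10110.3750
edge 5: (3,31.5)→(1.5,9)  cross = 3·9 − 1.5·31.5 = -20.2500; (r_i+r_j)·cross = 4.5·-20.2500 = -91.1250
edge 6: (1.5,9)→(1.5,6.5)  cross = 1.5·6.5 − 1.5·9 = -3.7500; (r_i+r_j)·cross = 3·-3.7500 = -11.2500
Σcross = 990.7500 → A = |Σcross|/2 = 495.3750 mm²
Σ(r_i+r_j)·cross = 32915.6250 → first moment M = |Σ|/6 = 5485.9375
R_c = M/A = 5485.9375/495.3750 = 11.0743 mm
θ = 303° = 5.288348 rad
V = θ·R_c·A = 5.288348·11.0743·495.3750 = 29011.545 mm³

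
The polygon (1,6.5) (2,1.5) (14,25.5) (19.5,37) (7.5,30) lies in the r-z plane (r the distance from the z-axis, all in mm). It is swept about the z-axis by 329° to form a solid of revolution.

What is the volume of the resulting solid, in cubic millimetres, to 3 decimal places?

Profile (r,z), 5 vertices: (1,6.5) (2,1.5) (14,25.5) (19.5,37) (7.5,30)
edge 0: (1,6.5)→(2,1.5)  cross = 1·1.5 − 2·6.5 = -11.5000; (r_i+r_j)·cross = 3·-11.5000 = -34.5000
edge 1: (2,1.5)→(14,25.5)  cross = 2·25.5 − 14·1.5 = 30.0000; (r_i+r_j)·cross = 16·30.0000 = 480.0000
edge 2: (14,25.5)→(19.5,37)  cross = 14·37 − 19.5·25.5 = 20.7500; (r_i+r_j)·cross = 33.5·20.7500 = 695.1250
edge 3: (19.5,37)→(7.5,30)  cross = 19.5·30 − 7.5·37 = 307.5000; (r_i+r_j)·cross = 27·307.5000 = 8302.5000
edge 4: (7.5,30)→(1,6.5)  cross = 7.5·6.5 − 1·30 = 18.7500; (r_i+r_j)·cross = 8.5·18.7500 = 159.3750
Σcross = 365.5000 → A = |Σcross|/2 = 182.7500 mm²
Σ(r_i+r_j)·cross = 9602.5000 → first moment M = |Σ|/6 = 1600.4167
R_c = M/A = 1600.4167/182.7500 = 8.7574 mm
θ = 329° = 5.742133 rad
V = θ·R_c·A = 5.742133·8.7574·182.7500 = 9189.806 mm³

Volume = 9189.806 mm³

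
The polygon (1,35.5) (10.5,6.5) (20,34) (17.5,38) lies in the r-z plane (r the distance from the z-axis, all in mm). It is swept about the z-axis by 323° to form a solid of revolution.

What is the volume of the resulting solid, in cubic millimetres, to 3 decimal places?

Volume = 18499.407 mm³

Profile (r,z), 4 vertices: (1,35.5) (10.5,6.5) (20,34) (17.5,38)
edge 0: (1,35.5)→(10.5,6.5)  cross = 1·6.5 − 10.5·35.5 = -366.2500; (r_i+r_j)·cross = 11.5·-366.2500 = -4211.8750
edge 1: (10.5,6.5)→(20,34)  cross = 10.5·34 − 20·6.5 = 227.0000; (r_i+r_j)·cross = 30.5·227.0000 = 6923.5000
edge 2: (20,34)→(17.5,38)  cross = 20·38 − 17.5·34 = 165.0000; (r_i+r_j)·cross = 37.5·165.0000 = 6187.5000
edge 3: (17.5,38)→(1,35.5)  cross = 17.5·35.5 − 1·38 = 583.2500; (r_i+r_j)·cross = 18.5·583.2500 = 10790.1250
Σcross = 609.0000 → A = |Σcross|/2 = 304.5000 mm²
Σ(r_i+r_j)·cross = 19689.2500 → first moment M = |Σ|/6 = 3281.5417
R_c = M/A = 3281.5417/304.5000 = 10.7768 mm
θ = 323° = 5.637413 rad
V = θ·R_c·A = 5.637413·10.7768·304.5000 = 18499.407 mm³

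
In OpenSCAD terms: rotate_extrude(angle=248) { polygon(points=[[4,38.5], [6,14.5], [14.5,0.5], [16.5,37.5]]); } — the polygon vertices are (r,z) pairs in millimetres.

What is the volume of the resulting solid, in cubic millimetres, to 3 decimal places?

Profile (r,z), 4 vertices: (4,38.5) (6,14.5) (14.5,0.5) (16.5,37.5)
edge 0: (4,38.5)→(6,14.5)  cross = 4·14.5 − 6·38.5 = -173.0000; (r_i+r_j)·cross = 10·-173.0000 = -1730.0000
edge 1: (6,14.5)→(14.5,0.5)  cross = 6·0.5 − 14.5·14.5 = -207.2500; (r_i+r_j)·cross = 20.5·-207.2500 = -4248.6250
edge 2: (14.5,0.5)→(16.5,37.5)  cross = 14.5·37.5 − 16.5·0.5 = 535.5000; (r_i+r_j)·cross = 31·535.5000 = 16600.5000
edge 3: (16.5,37.5)→(4,38.5)  cross = 16.5·38.5 − 4·37.5 = 485.2500; (r_i+r_j)·cross = 20.5·485.2500 = 9947.6250
Σcross = 640.5000 → A = |Σcross|/2 = 320.2500 mm²
Σ(r_i+r_j)·cross = 20569.5000 → first moment M = |Σ|/6 = 3428.2500
R_c = M/A = 3428.2500/320.2500 = 10.7049 mm
θ = 248° = 4.328417 rad
V = θ·R_c·A = 4.328417·10.7049·320.2500 = 14838.894 mm³

Volume = 14838.894 mm³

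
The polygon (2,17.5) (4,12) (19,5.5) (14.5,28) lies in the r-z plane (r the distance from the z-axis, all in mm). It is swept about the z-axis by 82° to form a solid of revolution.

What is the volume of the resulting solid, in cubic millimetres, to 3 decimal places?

Volume = 3196.101 mm³

Profile (r,z), 4 vertices: (2,17.5) (4,12) (19,5.5) (14.5,28)
edge 0: (2,17.5)→(4,12)  cross = 2·12 − 4·17.5 = -46.0000; (r_i+r_j)·cross = 6·-46.0000 = -276.0000
edge 1: (4,12)→(19,5.5)  cross = 4·5.5 − 19·12 = -206.0000; (r_i+r_j)·cross = 23·-206.0000 = -4738.0000
edge 2: (19,5.5)→(14.5,28)  cross = 19·28 − 14.5·5.5 = 452.2500; (r_i+r_j)·cross = 33.5·452.2500 = 15150.3750
edge 3: (14.5,28)→(2,17.5)  cross = 14.5·17.5 − 2·28 = 197.7500; (r_i+r_j)·cross = 16.5·197.7500 = 3262.8750
Σcross = 398.0000 → A = |Σcross|/2 = 199.0000 mm²
Σ(r_i+r_j)·cross = 13399.2500 → first moment M = |Σ|/6 = 2233.2083
R_c = M/A = 2233.2083/199.0000 = 11.2222 mm
θ = 82° = 1.431170 rad
V = θ·R_c·A = 1.431170·11.2222·199.0000 = 3196.101 mm³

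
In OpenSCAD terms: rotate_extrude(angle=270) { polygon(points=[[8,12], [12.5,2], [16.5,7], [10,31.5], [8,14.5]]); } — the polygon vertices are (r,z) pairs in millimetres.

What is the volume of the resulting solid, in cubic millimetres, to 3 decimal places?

Volume = 6680.499 mm³

Profile (r,z), 5 vertices: (8,12) (12.5,2) (16.5,7) (10,31.5) (8,14.5)
edge 0: (8,12)→(12.5,2)  cross = 8·2 − 12.5·12 = -134.0000; (r_i+r_j)·cross = 20.5·-134.0000 = -2747.0000
edge 1: (12.5,2)→(16.5,7)  cross = 12.5·7 − 16.5·2 = 54.5000; (r_i+r_j)·cross = 29·54.5000 = 1580.5000
edge 2: (16.5,7)→(10,31.5)  cross = 16.5·31.5 − 10·7 = 449.7500; (r_i+r_j)·cross = 26.5·449.7500 = 11918.3750
edge 3: (10,31.5)→(8,14.5)  cross = 10·14.5 − 8·31.5 = -107.0000; (r_i+r_j)·cross = 18·-107.0000 = -1926.0000
edge 4: (8,14.5)→(8,12)  cross = 8·12 − 8·14.5 = -20.0000; (r_i+r_j)·cross = 16·-20.0000 = -320.0000
Σcross = 243.2500 → A = |Σcross|/2 = 121.6250 mm²
Σ(r_i+r_j)·cross = 8505.8750 → first moment M = |Σ|/6 = 1417.6458
R_c = M/A = 1417.6458/121.6250 = 11.6559 mm
θ = 270° = 4.712389 rad
V = θ·R_c·A = 4.712389·11.6559·121.6250 = 6680.499 mm³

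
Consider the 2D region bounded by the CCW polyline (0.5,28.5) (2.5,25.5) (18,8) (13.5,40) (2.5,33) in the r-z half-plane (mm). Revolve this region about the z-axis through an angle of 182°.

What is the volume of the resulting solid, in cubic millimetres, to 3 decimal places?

Profile (r,z), 5 vertices: (0.5,28.5) (2.5,25.5) (18,8) (13.5,40) (2.5,33)
edge 0: (0.5,28.5)→(2.5,25.5)  cross = 0.5·25.5 − 2.5·28.5 = -58.5000; (r_i+r_j)·cross = 3·-58.5000 = -175.5000
edge 1: (2.5,25.5)→(18,8)  cross = 2.5·8 − 18·25.5 = -439.0000; (r_i+r_j)·cross = 20.5·-439.0000 = -8999.5000
edge 2: (18,8)→(13.5,40)  cross = 18·40 − 13.5·8 = 612.0000; (r_i+r_j)·cross = 31.5·612.0000 = 19278.0000
edge 3: (13.5,40)→(2.5,33)  cross = 13.5·33 − 2.5·40 = 345.5000; (r_i+r_j)·cross = 16·345.5000 = 5528.0000
edge 4: (2.5,33)→(0.5,28.5)  cross = 2.5·28.5 − 0.5·33 = 54.7500; (r_i+r_j)·cross = 3·54.7500 = 164.2500
Σcross = 514.7500 → A = |Σcross|/2 = 257.3750 mm²
Σ(r_i+r_j)·cross = 15795.2500 → first moment M = |Σ|/6 = 2632.5417
R_c = M/A = 2632.5417/257.3750 = 10.2284 mm
θ = 182° = 3.176499 rad
V = θ·R_c·A = 3.176499·10.2284·257.3750 = 8362.267 mm³

Volume = 8362.267 mm³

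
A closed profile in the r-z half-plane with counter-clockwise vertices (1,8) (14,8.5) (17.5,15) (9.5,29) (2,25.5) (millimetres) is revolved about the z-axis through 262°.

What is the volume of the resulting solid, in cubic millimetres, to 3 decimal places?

Volume = 9391.121 mm³

Profile (r,z), 5 vertices: (1,8) (14,8.5) (17.5,15) (9.5,29) (2,25.5)
edge 0: (1,8)→(14,8.5)  cross = 1·8.5 − 14·8 = -103.5000; (r_i+r_j)·cross = 15·-103.5000 = -1552.5000
edge 1: (14,8.5)→(17.5,15)  cross = 14·15 − 17.5·8.5 = 61.2500; (r_i+r_j)·cross = 31.5·61.2500 = 1929.3750
edge 2: (17.5,15)→(9.5,29)  cross = 17.5·29 − 9.5·15 = 365.0000; (r_i+r_j)·cross = 27·365.0000 = 9855.0000
edge 3: (9.5,29)→(2,25.5)  cross = 9.5·25.5 − 2·29 = 184.2500; (r_i+r_j)·cross = 11.5·184.2500 = 2118.8750
edge 4: (2,25.5)→(1,8)  cross = 2·8 − 1·25.5 = -9.5000; (r_i+r_j)·cross = 3·-9.5000 = -28.5000
Σcross = 497.5000 → A = |Σcross|/2 = 248.7500 mm²
Σ(r_i+r_j)·cross = 12322.2500 → first moment M = |Σ|/6 = 2053.7083
R_c = M/A = 2053.7083/248.7500 = 8.2561 mm
θ = 262° = 4.572763 rad
V = θ·R_c·A = 4.572763·8.2561·248.7500 = 9391.121 mm³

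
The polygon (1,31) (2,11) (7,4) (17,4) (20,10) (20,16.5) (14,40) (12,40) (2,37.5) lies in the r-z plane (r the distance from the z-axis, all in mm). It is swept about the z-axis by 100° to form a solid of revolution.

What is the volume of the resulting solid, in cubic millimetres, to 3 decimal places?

Volume = 9737.628 mm³

Profile (r,z), 9 vertices: (1,31) (2,11) (7,4) (17,4) (20,10) (20,16.5) (14,40) (12,40) (2,37.5)
edge 0: (1,31)→(2,11)  cross = 1·11 − 2·31 = -51.0000; (r_i+r_j)·cross = 3·-51.0000 = -153.0000
edge 1: (2,11)→(7,4)  cross = 2·4 − 7·11 = -69.0000; (r_i+r_j)·cross = 9·-69.0000 = -621.0000
edge 2: (7,4)→(17,4)  cross = 7·4 − 17·4 = -40.0000; (r_i+r_j)·cross = 24·-40.0000 = -960.0000
edge 3: (17,4)→(20,10)  cross = 17·10 − 20·4 = 90.0000; (r_i+r_j)·cross = 37·90.0000 = 3330.0000
edge 4: (20,10)→(20,16.5)  cross = 20·16.5 − 20·10 = 130.0000; (r_i+r_j)·cross = 40·130.0000 = 5200.0000
edge 5: (20,16.5)→(14,40)  cross = 20·40 − 14·16.5 = 569.0000; (r_i+r_j)·cross = 34·569.0000 = 19346.0000
edge 6: (14,40)→(12,40)  cross = 14·40 − 12·40 = 80.0000; (r_i+r_j)·cross = 26·80.0000 = 2080.0000
edge 7: (12,40)→(2,37.5)  cross = 12·37.5 − 2·40 = 370.0000; (r_i+r_j)·cross = 14·370.0000 = 5180.0000
edge 8: (2,37.5)→(1,31)  cross = 2·31 − 1·37.5 = 24.5000; (r_i+r_j)·cross = 3·24.5000 = 73.5000
Σcross = 1103.5000 → A = |Σcross|/2 = 551.7500 mm²
Σ(r_i+r_j)·cross = 33475.5000 → first moment M = |Σ|/6 = 5579.2500
R_c = M/A = 5579.2500/551.7500 = 10.1119 mm
θ = 100° = 1.745329 rad
V = θ·R_c·A = 1.745329·10.1119·551.7500 = 9737.628 mm³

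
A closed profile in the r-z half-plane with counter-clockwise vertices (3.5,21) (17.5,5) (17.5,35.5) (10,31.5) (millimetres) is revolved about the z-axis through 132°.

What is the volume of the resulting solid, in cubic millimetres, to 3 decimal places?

Volume = 6940.206 mm³

Profile (r,z), 4 vertices: (3.5,21) (17.5,5) (17.5,35.5) (10,31.5)
edge 0: (3.5,21)→(17.5,5)  cross = 3.5·5 − 17.5·21 = -350.0000; (r_i+r_j)·cross = 21·-350.0000 = -7350.0000
edge 1: (17.5,5)→(17.5,35.5)  cross = 17.5·35.5 − 17.5·5 = 533.7500; (r_i+r_j)·cross = 35·533.7500 = 18681.2500
edge 2: (17.5,35.5)→(10,31.5)  cross = 17.5·31.5 − 10·35.5 = 196.2500; (r_i+r_j)·cross = 27.5·196.2500 = 5396.8750
edge 3: (10,31.5)→(3.5,21)  cross = 10·21 − 3.5·31.5 = 99.7500; (r_i+r_j)·cross = 13.5·99.7500 = 1346.6250
Σcross = 479.7500 → A = |Σcross|/2 = 239.8750 mm²
Σ(r_i+r_j)·cross = 18074.7500 → first moment M = |Σ|/6 = 3012.4583
R_c = M/A = 3012.4583/239.8750 = 12.5585 mm
θ = 132° = 2.303835 rad
V = θ·R_c·A = 2.303835·12.5585·239.8750 = 6940.206 mm³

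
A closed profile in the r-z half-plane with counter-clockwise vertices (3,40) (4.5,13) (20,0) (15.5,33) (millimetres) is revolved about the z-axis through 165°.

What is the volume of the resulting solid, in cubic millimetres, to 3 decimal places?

Volume = 12306.797 mm³

Profile (r,z), 4 vertices: (3,40) (4.5,13) (20,0) (15.5,33)
edge 0: (3,40)→(4.5,13)  cross = 3·13 − 4.5·40 = -141.0000; (r_i+r_j)·cross = 7.5·-141.0000 = -1057.5000
edge 1: (4.5,13)→(20,0)  cross = 4.5·0 − 20·13 = -260.0000; (r_i+r_j)·cross = 24.5·-260.0000 = -6370.0000
edge 2: (20,0)→(15.5,33)  cross = 20·33 − 15.5·0 = 660.0000; (r_i+r_j)·cross = 35.5·660.0000 = 23430.0000
edge 3: (15.5,33)→(3,40)  cross = 15.5·40 − 3·33 = 521.0000; (r_i+r_j)·cross = 18.5·521.0000 = 9638.5000
Σcross = 780.0000 → A = |Σcross|/2 = 390.0000 mm²
Σ(r_i+r_j)·cross = 25641.0000 → first moment M = |Σ|/6 = 4273.5000
R_c = M/A = 4273.5000/390.0000 = 10.9577 mm
θ = 165° = 2.879793 rad
V = θ·R_c·A = 2.879793·10.9577·390.0000 = 12306.797 mm³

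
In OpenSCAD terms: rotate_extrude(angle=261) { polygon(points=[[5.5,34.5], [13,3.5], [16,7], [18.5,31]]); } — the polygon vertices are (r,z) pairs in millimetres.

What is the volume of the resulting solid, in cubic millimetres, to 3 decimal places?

Profile (r,z), 4 vertices: (5.5,34.5) (13,3.5) (16,7) (18.5,31)
edge 0: (5.5,34.5)→(13,3.5)  cross = 5.5·3.5 − 13·34.5 = -429.2500; (r_i+r_j)·cross = 18.5·-429.2500 = -7941.1250
edge 1: (13,3.5)→(16,7)  cross = 13·7 − 16·3.5 = 35.0000; (r_i+r_j)·cross = 29·35.0000 = 1015.0000
edge 2: (16,7)→(18.5,31)  cross = 16·31 − 18.5·7 = 366.5000; (r_i+r_j)·cross = 34.5·366.5000 = 12644.2500
edge 3: (18.5,31)→(5.5,34.5)  cross = 18.5·34.5 − 5.5·31 = 467.7500; (r_i+r_j)·cross = 24·467.7500 = 11226.0000
Σcross = 440.0000 → A = |Σcross|/2 = 220.0000 mm²
Σ(r_i+r_j)·cross = 16944.1250 → first moment M = |Σ|/6 = 2824.0208
R_c = M/A = 2824.0208/220.0000 = 12.8365 mm
θ = 261° = 4.555309 rad
V = θ·R_c·A = 4.555309·12.8365·220.0000 = 12864.289 mm³

Volume = 12864.289 mm³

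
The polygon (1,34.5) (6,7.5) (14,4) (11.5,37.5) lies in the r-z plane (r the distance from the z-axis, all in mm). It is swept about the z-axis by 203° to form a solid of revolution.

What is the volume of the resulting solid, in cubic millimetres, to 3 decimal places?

Profile (r,z), 4 vertices: (1,34.5) (6,7.5) (14,4) (11.5,37.5)
edge 0: (1,34.5)→(6,7.5)  cross = 1·7.5 − 6·34.5 = -199.5000; (r_i+r_j)·cross = 7·-199.5000 = -1396.5000
edge 1: (6,7.5)→(14,4)  cross = 6·4 − 14·7.5 = -81.0000; (r_i+r_j)·cross = 20·-81.0000 = -1620.0000
edge 2: (14,4)→(11.5,37.5)  cross = 14·37.5 − 11.5·4 = 479.0000; (r_i+r_j)·cross = 25.5·479.0000 = 12214.5000
edge 3: (11.5,37.5)→(1,34.5)  cross = 11.5·34.5 − 1·37.5 = 359.2500; (r_i+r_j)·cross = 12.5·359.2500 = 4490.6250
Σcross = 557.7500 → A = |Σcross|/2 = 278.8750 mm²
Σ(r_i+r_j)·cross = 13688.6250 → first moment M = |Σ|/6 = 2281.4375
R_c = M/A = 2281.4375/278.8750 = 8.1809 mm
θ = 203° = 3.543018 rad
V = θ·R_c·A = 3.543018·8.1809·278.8750 = 8083.175 mm³

Volume = 8083.175 mm³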